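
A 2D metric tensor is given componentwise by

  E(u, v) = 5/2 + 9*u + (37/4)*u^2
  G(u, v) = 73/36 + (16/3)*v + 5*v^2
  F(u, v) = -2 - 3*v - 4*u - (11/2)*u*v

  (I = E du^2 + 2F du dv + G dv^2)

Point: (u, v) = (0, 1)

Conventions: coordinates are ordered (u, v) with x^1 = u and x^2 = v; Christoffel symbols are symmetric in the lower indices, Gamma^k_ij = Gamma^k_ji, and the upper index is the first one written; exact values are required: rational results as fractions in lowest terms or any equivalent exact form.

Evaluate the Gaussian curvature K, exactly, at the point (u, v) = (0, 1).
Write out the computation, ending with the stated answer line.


E = 5/2, F = -5, G = 445/36, EG - F^2 = 425/72 at the point
E_u = 9, E_v = 0, F_u = -19/2, F_v = -3, G_u = 0, G_v = 46/3
E_vv = 0, F_uv = -11/2, G_uu = 0
Evaluate Brioschi's two determinant matrices M1, M2 and divide by (EG - F^2)^2.
M1 = [[-E_vv/2 + F_uv - G_uu/2, E_u/2, F_u - E_v/2], [F_v - G_u/2, E, F], [G_v/2, F, G]] = [[-11/2, 9/2, -19/2], [-3, 5/2, -5], [23/3, -5, 445/36]]; det M1 = 215/144
M2 = [[0, E_v/2, G_u/2], [E_v/2, E, F], [G_u/2, F, G]] = [[0, 0, 0], [0, 5/2, -5], [0, -5, 445/36]]; det M2 = 0
det M1 - det M2 = 215/144; K = 215/144 / (425/72)^2 = 1548/36125

Answer: K = 1548/36125


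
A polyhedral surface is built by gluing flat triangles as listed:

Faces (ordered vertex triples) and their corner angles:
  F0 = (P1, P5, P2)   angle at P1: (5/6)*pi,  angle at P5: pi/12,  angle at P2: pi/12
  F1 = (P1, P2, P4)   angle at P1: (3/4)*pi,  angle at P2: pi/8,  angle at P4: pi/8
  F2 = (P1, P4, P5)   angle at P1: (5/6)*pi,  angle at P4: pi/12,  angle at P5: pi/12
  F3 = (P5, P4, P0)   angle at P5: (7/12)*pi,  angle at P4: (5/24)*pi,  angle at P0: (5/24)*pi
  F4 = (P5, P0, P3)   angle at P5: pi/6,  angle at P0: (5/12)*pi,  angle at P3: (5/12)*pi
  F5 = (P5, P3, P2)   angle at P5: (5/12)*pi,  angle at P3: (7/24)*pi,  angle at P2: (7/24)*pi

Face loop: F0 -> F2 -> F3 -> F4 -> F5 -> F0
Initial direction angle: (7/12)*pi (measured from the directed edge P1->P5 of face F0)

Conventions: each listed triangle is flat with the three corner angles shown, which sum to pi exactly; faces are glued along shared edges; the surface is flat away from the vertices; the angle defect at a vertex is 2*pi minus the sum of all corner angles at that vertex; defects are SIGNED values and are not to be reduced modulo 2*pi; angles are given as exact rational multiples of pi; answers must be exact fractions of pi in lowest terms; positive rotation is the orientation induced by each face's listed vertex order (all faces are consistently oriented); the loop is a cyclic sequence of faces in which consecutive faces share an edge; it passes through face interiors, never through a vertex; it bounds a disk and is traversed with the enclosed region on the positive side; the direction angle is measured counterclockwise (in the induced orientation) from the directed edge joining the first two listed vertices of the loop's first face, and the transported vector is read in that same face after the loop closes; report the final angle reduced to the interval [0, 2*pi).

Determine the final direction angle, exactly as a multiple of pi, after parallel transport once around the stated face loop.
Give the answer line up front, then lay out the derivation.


Answer: final direction angle = (5/4)*pi

enclosed vertex P5: corner angles sum to (4/3)*pi, defect = 2*pi - (4/3)*pi = (2/3)*pi
transport around the loop rotates by the sum of enclosed defects; add to the initial angle mod 2*pi
final angle = (7/12)*pi + (2/3)*pi = (5/4)*pi (mod 2*pi)


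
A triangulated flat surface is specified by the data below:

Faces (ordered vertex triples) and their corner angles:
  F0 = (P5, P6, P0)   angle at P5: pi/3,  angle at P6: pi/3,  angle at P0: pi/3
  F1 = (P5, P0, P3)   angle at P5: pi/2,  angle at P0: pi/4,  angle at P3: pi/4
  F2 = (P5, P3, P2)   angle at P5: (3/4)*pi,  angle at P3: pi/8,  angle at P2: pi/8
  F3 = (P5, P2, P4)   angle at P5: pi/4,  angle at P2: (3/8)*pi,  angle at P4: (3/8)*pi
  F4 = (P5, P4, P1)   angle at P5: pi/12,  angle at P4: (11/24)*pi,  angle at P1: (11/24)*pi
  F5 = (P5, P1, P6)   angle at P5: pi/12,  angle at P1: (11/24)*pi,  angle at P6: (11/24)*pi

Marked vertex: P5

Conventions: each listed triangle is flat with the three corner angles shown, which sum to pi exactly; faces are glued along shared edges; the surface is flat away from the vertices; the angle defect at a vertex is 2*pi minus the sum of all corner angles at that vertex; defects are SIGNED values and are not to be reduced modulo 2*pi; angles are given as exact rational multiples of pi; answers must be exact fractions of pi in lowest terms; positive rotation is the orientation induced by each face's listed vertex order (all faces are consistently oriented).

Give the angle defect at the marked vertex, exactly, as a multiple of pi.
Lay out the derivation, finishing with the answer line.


Sum of corner angles at P5: 2*pi
defect = 2*pi - 2*pi

Answer: defect(P5) = 0


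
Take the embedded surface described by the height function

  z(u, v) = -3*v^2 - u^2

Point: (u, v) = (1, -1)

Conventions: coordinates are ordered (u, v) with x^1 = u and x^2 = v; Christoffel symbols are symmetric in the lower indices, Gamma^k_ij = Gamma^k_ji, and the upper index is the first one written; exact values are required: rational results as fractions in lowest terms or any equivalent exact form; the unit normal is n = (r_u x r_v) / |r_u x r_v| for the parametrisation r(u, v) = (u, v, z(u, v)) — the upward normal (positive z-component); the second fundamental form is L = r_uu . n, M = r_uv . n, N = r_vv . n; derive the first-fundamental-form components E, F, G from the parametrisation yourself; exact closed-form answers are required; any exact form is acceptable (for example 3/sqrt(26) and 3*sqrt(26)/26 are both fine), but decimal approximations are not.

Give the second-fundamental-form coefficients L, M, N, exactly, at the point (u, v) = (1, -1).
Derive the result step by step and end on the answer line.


z_u = -2, z_v = 6, z_uu = -2, z_uv = 0, z_vv = -6
E = 5, F = -12, G = 37; answer radicand W^2 = 41
unnormalised second-form numerators: l = -2, m = 0, n = -6; L = l/sqrt(41), and similarly M = m/sqrt(W^2), N = n/sqrt(W^2)

Answer: L = -2*sqrt(41)/41, M = 0, N = -6*sqrt(41)/41


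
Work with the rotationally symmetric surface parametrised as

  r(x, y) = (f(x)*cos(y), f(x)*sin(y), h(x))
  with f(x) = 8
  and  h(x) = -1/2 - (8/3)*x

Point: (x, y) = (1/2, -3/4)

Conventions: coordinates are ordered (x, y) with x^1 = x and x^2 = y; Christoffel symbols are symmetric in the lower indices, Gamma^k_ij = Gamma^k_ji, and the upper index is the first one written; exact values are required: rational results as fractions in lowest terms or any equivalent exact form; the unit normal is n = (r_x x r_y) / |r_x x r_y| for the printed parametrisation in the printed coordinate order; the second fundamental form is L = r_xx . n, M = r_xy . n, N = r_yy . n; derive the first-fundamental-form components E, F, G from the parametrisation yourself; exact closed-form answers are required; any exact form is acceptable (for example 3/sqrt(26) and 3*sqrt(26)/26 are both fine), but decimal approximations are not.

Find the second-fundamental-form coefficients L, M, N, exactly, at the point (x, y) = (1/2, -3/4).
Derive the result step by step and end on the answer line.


f = 8, f' = 0, f'' = 0, h' = -8/3, h'' = 0
E = 64/9, F = 0, G = 64; answer radicand W^2 = 64/9
unnormalised second-form numerators: l = 0, m = 0, n = -64/3; L = l/sqrt(64/9), and similarly M = m/sqrt(W^2), N = n/sqrt(W^2)

Answer: L = 0, M = 0, N = -8


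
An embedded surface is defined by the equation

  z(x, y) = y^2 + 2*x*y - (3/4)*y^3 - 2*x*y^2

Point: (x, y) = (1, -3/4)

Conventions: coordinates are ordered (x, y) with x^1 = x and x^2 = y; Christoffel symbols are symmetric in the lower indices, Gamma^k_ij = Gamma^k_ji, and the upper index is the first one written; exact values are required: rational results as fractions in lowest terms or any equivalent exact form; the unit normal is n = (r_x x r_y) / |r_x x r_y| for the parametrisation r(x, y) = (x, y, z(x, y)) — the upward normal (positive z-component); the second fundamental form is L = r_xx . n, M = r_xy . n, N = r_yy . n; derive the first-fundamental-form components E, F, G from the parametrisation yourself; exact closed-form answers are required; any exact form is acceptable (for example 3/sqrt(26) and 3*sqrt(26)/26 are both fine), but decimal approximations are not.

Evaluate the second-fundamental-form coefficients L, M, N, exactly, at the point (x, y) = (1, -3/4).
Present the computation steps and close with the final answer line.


z_x = -21/8, z_y = 143/64, z_xx = 0, z_xy = 5, z_yy = 11/8
E = 505/64, F = -3003/512, G = 24545/4096; answer radicand W^2 = 52769/4096
unnormalised second-form numerators: l = 0, m = 5, n = 11/8; L = l/sqrt(52769/4096), and similarly M = m/sqrt(W^2), N = n/sqrt(W^2)

Answer: L = 0, M = 320*sqrt(52769)/52769, N = 88*sqrt(52769)/52769


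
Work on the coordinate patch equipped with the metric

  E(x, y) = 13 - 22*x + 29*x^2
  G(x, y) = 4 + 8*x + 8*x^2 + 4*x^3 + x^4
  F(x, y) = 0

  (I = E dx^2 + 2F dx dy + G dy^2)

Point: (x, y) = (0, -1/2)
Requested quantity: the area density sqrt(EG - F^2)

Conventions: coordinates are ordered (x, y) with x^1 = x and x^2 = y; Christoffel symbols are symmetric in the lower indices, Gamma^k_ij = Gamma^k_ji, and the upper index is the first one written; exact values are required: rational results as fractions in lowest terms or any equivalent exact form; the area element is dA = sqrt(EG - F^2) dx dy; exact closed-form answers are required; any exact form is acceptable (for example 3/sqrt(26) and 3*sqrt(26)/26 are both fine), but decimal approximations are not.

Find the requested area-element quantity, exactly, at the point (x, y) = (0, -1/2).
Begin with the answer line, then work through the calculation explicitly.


Answer: sqrt(EG - F^2) = 2*sqrt(13)

E = 13, F = 0, G = 4; EG - F^2 = 52


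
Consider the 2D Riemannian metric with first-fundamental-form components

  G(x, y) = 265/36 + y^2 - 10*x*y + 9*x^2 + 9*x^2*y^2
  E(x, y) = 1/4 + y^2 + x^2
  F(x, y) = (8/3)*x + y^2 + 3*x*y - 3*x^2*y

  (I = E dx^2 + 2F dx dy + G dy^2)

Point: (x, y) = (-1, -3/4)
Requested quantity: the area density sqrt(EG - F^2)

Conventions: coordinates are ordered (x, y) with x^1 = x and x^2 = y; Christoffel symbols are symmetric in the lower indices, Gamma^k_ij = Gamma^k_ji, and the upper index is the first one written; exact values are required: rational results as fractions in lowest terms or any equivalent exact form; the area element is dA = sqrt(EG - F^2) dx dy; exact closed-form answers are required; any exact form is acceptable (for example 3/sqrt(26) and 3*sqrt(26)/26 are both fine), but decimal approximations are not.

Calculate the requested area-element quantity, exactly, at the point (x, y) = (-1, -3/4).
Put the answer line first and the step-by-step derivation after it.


Answer: sqrt(EG - F^2) = sqrt(47269)/48

E = 29/16, F = 115/48, G = 1043/72; EG - F^2 = 47269/2304


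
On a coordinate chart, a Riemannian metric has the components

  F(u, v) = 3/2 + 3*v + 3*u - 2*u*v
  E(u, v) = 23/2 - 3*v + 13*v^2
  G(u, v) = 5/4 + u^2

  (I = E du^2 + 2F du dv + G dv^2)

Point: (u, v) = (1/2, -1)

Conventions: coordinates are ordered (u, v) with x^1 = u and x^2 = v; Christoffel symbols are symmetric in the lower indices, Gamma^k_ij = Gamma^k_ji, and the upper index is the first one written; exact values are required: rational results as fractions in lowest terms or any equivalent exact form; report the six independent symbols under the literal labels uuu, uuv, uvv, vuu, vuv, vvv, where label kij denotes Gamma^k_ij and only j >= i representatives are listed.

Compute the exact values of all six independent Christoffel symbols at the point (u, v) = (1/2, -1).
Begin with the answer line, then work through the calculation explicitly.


Answer: Gamma_uuu = -78/161, Gamma_uuv = -89/161, Gamma_uvv = 9/161, Gamma_vuu = 2145/161, Gamma_vuv = 113/161, Gamma_vvv = -6/161

E = 55/2, F = 1, G = 3/2 at the point
E_u = 0, E_v = -29, F_u = 5, F_v = 2, G_u = 1, G_v = 0
EG - F^2 = 161/4;  g^inv = (4/161) * [[3/2, -1], [-1, 55/2]]
first-kind symbols [ij,l] = (1/2)(d_i g_jl + d_j g_il - d_l g_ij): [uu,u] = E_u/2 = 0, [uu,v] = F_u - E_v/2 = 39/2, [uv,u] = E_v/2 = -29/2, [uv,v] = G_u/2 = 1/2, [vv,u] = F_v - G_u/2 = 3/2, [vv,v] = G_v/2 = 0
Gamma^u_ij = (G*[ij,u] - F*[ij,v])/(EG - F^2), Gamma^v_ij = (E*[ij,v] - F*[ij,u])/(EG - F^2)


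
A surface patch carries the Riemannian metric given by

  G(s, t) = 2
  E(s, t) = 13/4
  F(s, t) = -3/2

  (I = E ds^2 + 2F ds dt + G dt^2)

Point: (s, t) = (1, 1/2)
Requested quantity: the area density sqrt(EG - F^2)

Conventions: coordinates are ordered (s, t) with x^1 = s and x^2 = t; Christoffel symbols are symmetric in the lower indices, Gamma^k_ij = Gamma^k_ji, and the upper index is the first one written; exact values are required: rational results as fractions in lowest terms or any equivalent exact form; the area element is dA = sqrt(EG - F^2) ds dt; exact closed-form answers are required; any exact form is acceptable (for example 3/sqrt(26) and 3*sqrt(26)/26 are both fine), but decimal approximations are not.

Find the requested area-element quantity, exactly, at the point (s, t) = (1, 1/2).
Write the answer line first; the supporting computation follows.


Answer: sqrt(EG - F^2) = sqrt(17)/2

E = 13/4, F = -3/2, G = 2; EG - F^2 = 17/4


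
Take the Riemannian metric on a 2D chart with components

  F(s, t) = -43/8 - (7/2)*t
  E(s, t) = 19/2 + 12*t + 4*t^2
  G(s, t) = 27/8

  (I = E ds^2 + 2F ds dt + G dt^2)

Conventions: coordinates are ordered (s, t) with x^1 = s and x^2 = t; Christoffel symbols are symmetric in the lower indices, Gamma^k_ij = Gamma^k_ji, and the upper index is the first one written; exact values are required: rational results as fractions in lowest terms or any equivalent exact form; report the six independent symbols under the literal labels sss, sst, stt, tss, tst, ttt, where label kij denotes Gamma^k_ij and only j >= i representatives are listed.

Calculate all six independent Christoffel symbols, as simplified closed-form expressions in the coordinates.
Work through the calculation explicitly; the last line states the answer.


E = 19/2 + 12*t + 4*t^2; F = -43/8 - (7/2)*t; G = 27/8
Gamma^k_ij = (1/2) g^{kl} (d_i g_jl + d_j g_il - d_l g_ij), with g^inv = (1/(EG-F^2)) [[G, -F], [-F, E]]
first partials: E_s = 0, E_t = 12 + 8*t, F_s = 0, F_t = -7/2, G_s = 0, G_t = 0
D = EG - F^2 = 203/64 + (23/8)*t + (5/4)*t^2
expanded: Gamma^s_ss = (G E_s - 2F F_s + F E_t)/(2D), Gamma^s_st = (G E_t - F G_s)/(2D), Gamma^s_tt = (2G F_t - G G_s - F G_t)/(2D), Gamma^t_ss = (2E F_s - E E_t - F E_s)/(2D), Gamma^t_st = (E G_s - F E_t)/(2D), Gamma^t_tt = (E G_t - 2F F_t + F G_s)/(2D); substitute and cancel common factors

Answer: Gamma_sss = (-896*t^2 - 2720*t - 2064)/(80*t^2 + 184*t + 203), Gamma_sst = (864*t + 1296)/(80*t^2 + 184*t + 203), Gamma_stt = -756/(80*t^2 + 184*t + 203), Gamma_tss = (-1024*t^3 - 4608*t^2 - 7040*t - 3648)/(80*t^2 + 184*t + 203), Gamma_tst = (896*t^2 + 2720*t + 2064)/(80*t^2 + 184*t + 203), Gamma_ttt = (-784*t - 1204)/(80*t^2 + 184*t + 203)


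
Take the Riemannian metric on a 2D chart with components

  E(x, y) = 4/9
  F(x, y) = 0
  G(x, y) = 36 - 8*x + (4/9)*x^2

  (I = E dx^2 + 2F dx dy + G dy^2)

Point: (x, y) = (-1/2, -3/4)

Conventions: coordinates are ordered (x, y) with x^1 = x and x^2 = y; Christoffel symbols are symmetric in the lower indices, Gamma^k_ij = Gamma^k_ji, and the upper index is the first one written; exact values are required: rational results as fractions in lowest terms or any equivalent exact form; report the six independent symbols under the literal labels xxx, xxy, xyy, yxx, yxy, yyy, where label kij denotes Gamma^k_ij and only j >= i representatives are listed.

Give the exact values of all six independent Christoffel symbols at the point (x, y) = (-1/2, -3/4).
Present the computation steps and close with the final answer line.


E = 4/9, F = 0, G = 361/9 at the point
E_x = 0, E_y = 0, F_x = 0, F_y = 0, G_x = -76/9, G_y = 0
EG - F^2 = 1444/81;  g^inv = (81/1444) * [[361/9, 0], [0, 4/9]]
first-kind symbols [ij,l] = (1/2)(d_i g_jl + d_j g_il - d_l g_ij): [xx,x] = E_x/2 = 0, [xx,y] = F_x - E_y/2 = 0, [xy,x] = E_y/2 = 0, [xy,y] = G_x/2 = -38/9, [yy,x] = F_y - G_x/2 = 38/9, [yy,y] = G_y/2 = 0
Gamma^x_ij = (G*[ij,x] - F*[ij,y])/(EG - F^2), Gamma^y_ij = (E*[ij,y] - F*[ij,x])/(EG - F^2)

Answer: Gamma_xxx = 0, Gamma_xxy = 0, Gamma_xyy = 19/2, Gamma_yxx = 0, Gamma_yxy = -2/19, Gamma_yyy = 0


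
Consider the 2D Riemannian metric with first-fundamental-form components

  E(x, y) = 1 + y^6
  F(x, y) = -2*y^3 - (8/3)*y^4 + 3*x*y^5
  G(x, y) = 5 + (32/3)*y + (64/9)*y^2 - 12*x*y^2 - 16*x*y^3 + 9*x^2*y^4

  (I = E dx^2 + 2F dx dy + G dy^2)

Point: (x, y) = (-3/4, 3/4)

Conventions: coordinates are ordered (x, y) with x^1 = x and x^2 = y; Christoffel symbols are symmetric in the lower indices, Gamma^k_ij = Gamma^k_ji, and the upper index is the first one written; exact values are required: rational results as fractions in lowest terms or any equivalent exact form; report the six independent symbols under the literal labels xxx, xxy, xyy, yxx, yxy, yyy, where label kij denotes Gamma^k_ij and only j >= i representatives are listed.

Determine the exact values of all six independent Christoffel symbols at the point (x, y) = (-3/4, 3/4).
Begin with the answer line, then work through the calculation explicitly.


Answer: Gamma_xxx = 0, Gamma_xxy = 1458/59197, Gamma_xyy = -5220/59197, Gamma_yxx = 0, Gamma_yxy = -18198/59197, Gamma_yyy = 195460/177591

E = 4825/4096, F = -9099/4096, G = 117665/4096 at the point
E_x = 0, E_y = 729/512, F_x = 729/1024, F_y = -11709/1024, G_x = -9099/512, G_y = 48865/768
EG - F^2 = 59197/2048;  g^inv = (2048/59197) * [[117665/4096, 9099/4096], [9099/4096, 4825/4096]]
first-kind symbols [ij,l] = (1/2)(d_i g_jl + d_j g_il - d_l g_ij): [xx,x] = E_x/2 = 0, [xx,y] = F_x - E_y/2 = 0, [xy,x] = E_y/2 = 729/1024, [xy,y] = G_x/2 = -9099/1024, [yy,x] = F_y - G_x/2 = -1305/512, [yy,y] = G_y/2 = 48865/1536
Gamma^x_ij = (G*[ij,x] - F*[ij,y])/(EG - F^2), Gamma^y_ij = (E*[ij,y] - F*[ij,x])/(EG - F^2)


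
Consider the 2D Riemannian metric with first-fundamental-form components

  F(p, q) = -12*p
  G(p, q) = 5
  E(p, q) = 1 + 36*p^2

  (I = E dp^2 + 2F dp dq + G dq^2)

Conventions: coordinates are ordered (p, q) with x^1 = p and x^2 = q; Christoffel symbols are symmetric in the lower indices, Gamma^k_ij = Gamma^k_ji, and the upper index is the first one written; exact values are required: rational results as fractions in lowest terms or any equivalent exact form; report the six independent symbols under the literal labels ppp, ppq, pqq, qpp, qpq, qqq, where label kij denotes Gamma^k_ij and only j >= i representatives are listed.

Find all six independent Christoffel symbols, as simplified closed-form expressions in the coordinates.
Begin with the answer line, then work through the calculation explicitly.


Answer: Gamma_ppp = 36*p/(36*p^2 + 5), Gamma_ppq = 0, Gamma_pqq = 0, Gamma_qpp = -12/(36*p^2 + 5), Gamma_qpq = 0, Gamma_qqq = 0

E = 1 + 36*p^2; F = -12*p; G = 5
Gamma^k_ij = (1/2) g^{kl} (d_i g_jl + d_j g_il - d_l g_ij), with g^inv = (1/(EG-F^2)) [[G, -F], [-F, E]]
first partials: E_p = 72*p, E_q = 0, F_p = -12, F_q = 0, G_p = 0, G_q = 0
D = EG - F^2 = 5 + 36*p^2
expanded: Gamma^p_pp = (G E_p - 2F F_p + F E_q)/(2D), Gamma^p_pq = (G E_q - F G_p)/(2D), Gamma^p_qq = (2G F_q - G G_p - F G_q)/(2D), Gamma^q_pp = (2E F_p - E E_q - F E_p)/(2D), Gamma^q_pq = (E G_p - F E_q)/(2D), Gamma^q_qq = (E G_q - 2F F_q + F G_p)/(2D); substitute and cancel common factors


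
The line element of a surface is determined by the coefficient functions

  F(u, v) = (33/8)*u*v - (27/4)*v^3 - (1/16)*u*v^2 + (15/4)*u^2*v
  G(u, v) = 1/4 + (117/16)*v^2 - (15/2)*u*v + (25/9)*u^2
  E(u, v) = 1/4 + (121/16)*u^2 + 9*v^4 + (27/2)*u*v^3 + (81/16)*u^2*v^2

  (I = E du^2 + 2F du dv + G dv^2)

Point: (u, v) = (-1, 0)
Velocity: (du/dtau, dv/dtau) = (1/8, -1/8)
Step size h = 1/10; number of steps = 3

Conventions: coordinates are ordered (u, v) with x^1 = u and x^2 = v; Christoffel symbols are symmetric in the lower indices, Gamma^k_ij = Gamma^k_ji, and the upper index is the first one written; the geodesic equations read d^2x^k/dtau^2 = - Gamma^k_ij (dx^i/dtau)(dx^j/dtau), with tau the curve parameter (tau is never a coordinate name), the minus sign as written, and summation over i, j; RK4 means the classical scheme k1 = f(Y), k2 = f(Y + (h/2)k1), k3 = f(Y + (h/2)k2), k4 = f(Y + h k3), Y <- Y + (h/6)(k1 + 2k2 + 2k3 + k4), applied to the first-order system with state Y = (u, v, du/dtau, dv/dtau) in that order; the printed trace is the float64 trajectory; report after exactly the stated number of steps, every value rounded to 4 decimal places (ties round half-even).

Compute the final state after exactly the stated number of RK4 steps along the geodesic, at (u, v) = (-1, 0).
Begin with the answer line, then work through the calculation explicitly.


Answer: u = -0.9620, v = -0.0399, du/dtau = 0.1281, dv/dtau = -0.1417

f(Y) = (du/dtau, dv/dtau, -Gamma^u_ij Y'^i Y'^j, -Gamma^v_ij Y'^i Y'^j) with the Gammas evaluated at the stage position; h = 0.100000; intermediate values shown to 6 dp
step 0: u = -1.0000, v = 0.0000, du/dtau = 0.1250, dv/dtau = -0.1250
step 1:
  k1: at (u, v) = (-1.000000, 0.000000), (du/dtau, dv/dtau) = (0.125000, -0.125000); Gamma_uuu = -0.968000, Gamma_uuv = 0.000000, Gamma_uvv = 0.307556, Gamma_vuu = 0.000000, Gamma_vuv = -0.917431, Gamma_vvv = 1.238532; k1 = (0.125000, -0.125000, 0.010319, -0.048022)
  k2: at (u, v) = (-0.993750, -0.006250), (du/dtau, dv/dtau) = (0.125516, -0.127401); Gamma_uuu = -0.973702, Gamma_uuv = -0.003852, Gamma_uvv = 0.302699, Gamma_vuu = 0.018748, Gamma_vuv = -0.928772, Gamma_vvv = 1.248821; k2 = (0.125516, -0.127401, 0.010304, -0.050269)
  k3: at (u, v) = (-0.993724, -0.006370), (du/dtau, dv/dtau) = (0.125515, -0.127513); Gamma_uuu = -0.973725, Gamma_uuv = -0.003928, Gamma_uvv = 0.302621, Gamma_vuu = 0.019120, Gamma_vuv = -0.928918, Gamma_vvv = 1.248919; k3 = (0.125515, -0.127513, 0.010294, -0.050343)
  k4: at (u, v) = (-0.987448, -0.012751), (du/dtau, dv/dtau) = (0.126029, -0.130034); Gamma_uuu = -0.979532, Gamma_uuv = -0.008028, Gamma_uvv = 0.297289, Gamma_vuu = 0.039538, Gamma_vuv = -0.940603, Gamma_vvv = 1.259267; k4 = (0.126029, -0.130034, 0.010268, -0.052750)
  Y <- Y + (h/6)(k1 + 2k2 + 2k3 + k4): u = -0.9874, v = -0.0127, du/dtau = 0.1260, dv/dtau = -0.1300
step 2:
  k1: at (u, v) = (-0.987448, -0.012748), (du/dtau, dv/dtau) = (0.126030, -0.130033); Gamma_uuu = -0.979532, Gamma_uuv = -0.008026, Gamma_uvv = 0.297292, Gamma_vuu = 0.039526, Gamma_vuv = -0.940599, Gamma_vvv = 1.259265; k1 = (0.126030, -0.130033, 0.010269, -0.052749)
  k2: at (u, v) = (-0.981147, -0.019249), (du/dtau, dv/dtau) = (0.126543, -0.132671); Gamma_uuu = -0.985448, Gamma_uuv = -0.012376, Gamma_uvv = 0.291464, Gamma_vuu = 0.061717, Gamma_vuv = -0.952616, Gamma_vvv = 1.269643; k2 = (0.126543, -0.132671, 0.010234, -0.055322)
  k3: at (u, v) = (-0.981121, -0.019381), (du/dtau, dv/dtau) = (0.126541, -0.132799); Gamma_uuu = -0.985474, Gamma_uuv = -0.012467, Gamma_uvv = 0.291365, Gamma_vuu = 0.062180, Gamma_vuv = -0.952778, Gamma_vvv = 1.269744; k3 = (0.126541, -0.132799, 0.010223, -0.055411)
  k4: at (u, v) = (-0.974794, -0.026028), (du/dtau, dv/dtau) = (0.127052, -0.135574); Gamma_uuu = -0.991508, Gamma_uuv = -0.017104, Gamma_uvv = 0.284980, Gamma_vuu = 0.086439, Gamma_vuv = -0.965155, Gamma_vvv = 1.280134; k4 = (0.127052, -0.135574, 0.010178, -0.058174)
  Y <- Y + (h/6)(k1 + 2k2 + 2k3 + k4): u = -0.9748, v = -0.0260, du/dtau = 0.1271, dv/dtau = -0.1356
step 3:
  k1: at (u, v) = (-0.974794, -0.026024), (du/dtau, dv/dtau) = (0.127052, -0.135573); Gamma_uuu = -0.991508, Gamma_uuv = -0.017101, Gamma_uvv = 0.284983, Gamma_vuu = 0.086424, Gamma_vuv = -0.965151, Gamma_vvv = 1.280132; k1 = (0.127052, -0.135573, 0.010178, -0.058173)
  k2: at (u, v) = (-0.968442, -0.032802), (du/dtau, dv/dtau) = (0.127561, -0.138482); Gamma_uuu = -0.997668, Gamma_uuv = -0.022027, Gamma_uvv = 0.278018, Gamma_vuu = 0.112882, Gamma_vuv = -0.977873, Gamma_vvv = 1.290499; k2 = (0.127561, -0.138482, 0.010124, -0.061133)
  k3: at (u, v) = (-0.968416, -0.032948), (du/dtau, dv/dtau) = (0.127559, -0.138630); Gamma_uuu = -0.997695, Gamma_uuv = -0.022137, Gamma_uvv = 0.277893, Gamma_vuu = 0.113465, Gamma_vuv = -0.978053, Gamma_vvv = 1.290600; k3 = (0.127559, -0.138630, 0.010110, -0.061240)
  k4: at (u, v) = (-0.962038, -0.039886), (du/dtau, dv/dtau) = (0.128063, -0.141697); Gamma_uuu = -1.003991, Gamma_uuv = -0.027396, Gamma_uvv = 0.270273, Gamma_vuu = 0.142507, Gamma_vuv = -0.991147, Gamma_vvv = 1.300914; k4 = (0.128063, -0.141697, 0.010045, -0.064428)
  Y <- Y + (h/6)(k1 + 2k2 + 2k3 + k4): u = -0.9620, v = -0.0399, du/dtau = 0.1281, dv/dtau = -0.1417


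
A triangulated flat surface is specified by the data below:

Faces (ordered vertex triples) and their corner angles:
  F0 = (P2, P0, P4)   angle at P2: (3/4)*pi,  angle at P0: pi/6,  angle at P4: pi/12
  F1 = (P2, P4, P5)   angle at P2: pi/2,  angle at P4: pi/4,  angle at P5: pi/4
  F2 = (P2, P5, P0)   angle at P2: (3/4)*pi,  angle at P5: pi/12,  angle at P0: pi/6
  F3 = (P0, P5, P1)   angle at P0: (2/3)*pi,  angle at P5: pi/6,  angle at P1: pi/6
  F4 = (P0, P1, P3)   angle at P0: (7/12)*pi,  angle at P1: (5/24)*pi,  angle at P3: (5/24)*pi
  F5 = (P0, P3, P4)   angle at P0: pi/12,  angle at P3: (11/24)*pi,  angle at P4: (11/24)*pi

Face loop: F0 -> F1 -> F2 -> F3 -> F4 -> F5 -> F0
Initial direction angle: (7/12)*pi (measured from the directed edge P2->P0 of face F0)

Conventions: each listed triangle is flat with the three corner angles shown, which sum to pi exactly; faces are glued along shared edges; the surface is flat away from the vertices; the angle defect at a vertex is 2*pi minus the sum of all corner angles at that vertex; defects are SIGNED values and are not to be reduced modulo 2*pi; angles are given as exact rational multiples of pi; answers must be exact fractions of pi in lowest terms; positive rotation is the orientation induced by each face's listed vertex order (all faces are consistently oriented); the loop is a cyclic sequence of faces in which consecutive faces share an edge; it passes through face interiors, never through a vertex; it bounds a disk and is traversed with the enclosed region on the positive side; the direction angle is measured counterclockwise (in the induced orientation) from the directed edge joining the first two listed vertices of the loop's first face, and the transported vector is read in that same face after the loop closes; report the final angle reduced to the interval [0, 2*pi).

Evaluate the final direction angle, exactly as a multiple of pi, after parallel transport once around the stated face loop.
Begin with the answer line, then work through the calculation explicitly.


Answer: final direction angle = (11/12)*pi

enclosed vertex P0: corner angles sum to (5/3)*pi, defect = 2*pi - (5/3)*pi = pi/3
enclosed vertex P2: corner angles sum to 2*pi, defect = 2*pi - 2*pi = 0
the final direction is the initial angle plus the enclosed defects, taken mod 2*pi in the induced orientation
final angle = (7/12)*pi + pi/3 = (11/12)*pi (mod 2*pi)


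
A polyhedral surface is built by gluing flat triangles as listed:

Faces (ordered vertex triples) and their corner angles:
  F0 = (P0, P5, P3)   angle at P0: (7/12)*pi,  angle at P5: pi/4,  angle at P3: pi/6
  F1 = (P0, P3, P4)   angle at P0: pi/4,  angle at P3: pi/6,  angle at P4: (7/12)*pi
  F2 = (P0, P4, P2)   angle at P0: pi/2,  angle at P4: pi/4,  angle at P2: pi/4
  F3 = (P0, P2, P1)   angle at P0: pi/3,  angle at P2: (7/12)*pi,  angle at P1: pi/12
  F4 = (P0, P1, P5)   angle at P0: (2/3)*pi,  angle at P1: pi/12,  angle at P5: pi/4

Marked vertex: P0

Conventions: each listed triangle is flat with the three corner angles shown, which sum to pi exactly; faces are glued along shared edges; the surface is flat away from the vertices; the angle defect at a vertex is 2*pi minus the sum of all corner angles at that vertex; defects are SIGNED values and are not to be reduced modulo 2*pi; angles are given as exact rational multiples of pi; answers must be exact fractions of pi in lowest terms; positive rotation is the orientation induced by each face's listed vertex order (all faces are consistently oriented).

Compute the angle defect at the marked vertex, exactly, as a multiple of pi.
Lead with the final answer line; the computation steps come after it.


Answer: defect(P0) = -pi/3

Sum of corner angles at P0: (7/3)*pi
defect = 2*pi - (7/3)*pi


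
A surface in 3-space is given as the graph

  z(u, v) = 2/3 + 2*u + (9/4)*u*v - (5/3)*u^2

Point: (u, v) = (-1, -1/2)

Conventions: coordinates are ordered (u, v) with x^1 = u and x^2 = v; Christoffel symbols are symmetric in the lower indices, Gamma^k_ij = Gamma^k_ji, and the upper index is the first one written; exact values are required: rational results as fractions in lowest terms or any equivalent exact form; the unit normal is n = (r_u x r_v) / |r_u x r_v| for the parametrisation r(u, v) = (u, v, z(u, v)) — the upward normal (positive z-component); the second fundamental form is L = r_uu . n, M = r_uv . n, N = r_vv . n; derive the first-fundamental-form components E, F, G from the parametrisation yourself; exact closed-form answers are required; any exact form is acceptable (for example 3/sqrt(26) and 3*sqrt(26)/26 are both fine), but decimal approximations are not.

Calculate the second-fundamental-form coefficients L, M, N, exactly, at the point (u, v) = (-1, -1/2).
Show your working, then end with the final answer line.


z_u = 101/24, z_v = -9/4, z_uu = -10/3, z_uv = 9/4, z_vv = 0
E = 10777/576, F = -303/32, G = 97/16; answer radicand W^2 = 13693/576
unnormalised second-form numerators: l = -10/3, m = 9/4, n = 0; L = l/sqrt(13693/576), and similarly M = m/sqrt(W^2), N = n/sqrt(W^2)

Answer: L = -80*sqrt(13693)/13693, M = 54*sqrt(13693)/13693, N = 0


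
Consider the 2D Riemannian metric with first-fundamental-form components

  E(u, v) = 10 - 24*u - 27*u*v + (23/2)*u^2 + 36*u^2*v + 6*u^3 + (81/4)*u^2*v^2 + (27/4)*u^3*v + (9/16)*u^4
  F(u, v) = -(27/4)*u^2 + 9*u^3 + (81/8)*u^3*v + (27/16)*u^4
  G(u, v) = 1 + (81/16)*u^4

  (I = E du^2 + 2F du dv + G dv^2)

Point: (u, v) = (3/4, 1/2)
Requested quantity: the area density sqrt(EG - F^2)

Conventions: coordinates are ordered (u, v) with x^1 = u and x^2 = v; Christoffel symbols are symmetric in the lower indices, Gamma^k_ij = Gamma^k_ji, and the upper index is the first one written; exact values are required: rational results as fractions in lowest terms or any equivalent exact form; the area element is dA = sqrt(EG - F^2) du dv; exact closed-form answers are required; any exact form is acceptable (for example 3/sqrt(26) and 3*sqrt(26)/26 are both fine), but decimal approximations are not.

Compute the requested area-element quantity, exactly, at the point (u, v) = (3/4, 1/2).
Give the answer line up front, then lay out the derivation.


Answer: sqrt(EG - F^2) = sqrt(28882)/64

E = 22321/4096, F = 10935/4096, G = 10657/4096; EG - F^2 = 14441/2048


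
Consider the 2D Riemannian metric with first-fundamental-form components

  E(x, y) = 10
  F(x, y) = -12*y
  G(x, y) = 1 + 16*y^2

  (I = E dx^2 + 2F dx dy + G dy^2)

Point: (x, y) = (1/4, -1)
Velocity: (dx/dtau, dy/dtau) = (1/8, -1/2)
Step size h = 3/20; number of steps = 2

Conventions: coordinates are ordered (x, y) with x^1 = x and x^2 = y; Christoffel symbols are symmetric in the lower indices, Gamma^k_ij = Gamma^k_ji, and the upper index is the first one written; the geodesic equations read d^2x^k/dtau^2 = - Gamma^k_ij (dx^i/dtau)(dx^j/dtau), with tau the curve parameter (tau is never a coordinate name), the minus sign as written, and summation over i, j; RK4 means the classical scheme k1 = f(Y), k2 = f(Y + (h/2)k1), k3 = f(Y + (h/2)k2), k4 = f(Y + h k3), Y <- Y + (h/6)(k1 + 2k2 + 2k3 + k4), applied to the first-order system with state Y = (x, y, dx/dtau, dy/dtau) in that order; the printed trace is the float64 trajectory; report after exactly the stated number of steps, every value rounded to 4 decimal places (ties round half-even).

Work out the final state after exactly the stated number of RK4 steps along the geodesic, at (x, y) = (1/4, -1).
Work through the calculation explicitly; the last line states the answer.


f(Y) = (dx/dtau, dy/dtau, -Gamma^x_ij Y'^i Y'^j, -Gamma^y_ij Y'^i Y'^j) with the Gammas evaluated at the stage position; h = 0.150000; intermediate values shown to 6 dp
step 0: x = 0.2500, y = -1.0000, dx/dtau = 0.1250, dy/dtau = -0.5000
step 1:
  k1: at (x, y) = (0.250000, -1.000000), (dx/dtau, dy/dtau) = (0.125000, -0.500000); Gamma_xxx = 0.000000, Gamma_xxy = 0.000000, Gamma_xyy = -0.461538, Gamma_yxx = 0.000000, Gamma_yxy = 0.000000, Gamma_yyy = -0.615385; k1 = (0.125000, -0.500000, 0.115385, 0.153846)
  k2: at (x, y) = (0.259375, -1.037500), (dx/dtau, dy/dtau) = (0.133654, -0.488462); Gamma_xxx = 0.000000, Gamma_xxy = 0.000000, Gamma_xyy = -0.440812, Gamma_yxx = 0.000000, Gamma_yxy = 0.000000, Gamma_yyy = -0.609790; k2 = (0.133654, -0.488462, 0.105175, 0.145493)
  k3: at (x, y) = (0.260024, -1.036635), (dx/dtau, dy/dtau) = (0.132888, -0.489088); Gamma_xxx = 0.000000, Gamma_xxy = 0.000000, Gamma_xyy = -0.441277, Gamma_yxx = 0.000000, Gamma_yxy = 0.000000, Gamma_yyy = -0.609925; k3 = (0.132888, -0.489088, 0.105557, 0.145898)
  k4: at (x, y) = (0.269933, -1.073363), (dx/dtau, dy/dtau) = (0.140834, -0.478115); Gamma_xxx = 0.000000, Gamma_xxy = 0.000000, Gamma_xyy = -0.422034, Gamma_yxx = 0.000000, Gamma_yxy = 0.000000, Gamma_yyy = -0.603994; k4 = (0.140834, -0.478115, 0.096474, 0.138070)
  Y <- Y + (h/6)(k1 + 2k2 + 2k3 + k4): x = 0.2700, y = -1.0733, dx/dtau = 0.1408, dy/dtau = -0.4781
step 2:
  k1: at (x, y) = (0.269973, -1.073330), (dx/dtau, dy/dtau) = (0.140833, -0.478133); Gamma_xxx = 0.000000, Gamma_xxy = 0.000000, Gamma_xyy = -0.422051, Gamma_yxx = 0.000000, Gamma_yxy = 0.000000, Gamma_yyy = -0.604000; k1 = (0.140833, -0.478133, 0.096485, 0.138081)
  k2: at (x, y) = (0.280535, -1.109190), (dx/dtau, dy/dtau) = (0.148069, -0.467777); Gamma_xxx = 0.000000, Gamma_xxy = 0.000000, Gamma_xyy = -0.404247, Gamma_yxx = 0.000000, Gamma_yxy = 0.000000, Gamma_yyy = -0.597849; k2 = (0.148069, -0.467777, 0.088455, 0.130818)
  k3: at (x, y) = (0.281078, -1.108414), (dx/dtau, dy/dtau) = (0.147467, -0.468321); Gamma_xxx = 0.000000, Gamma_xxy = 0.000000, Gamma_xyy = -0.404622, Gamma_yxx = 0.000000, Gamma_yxy = 0.000000, Gamma_yyy = -0.597985; k3 = (0.147467, -0.468321, 0.088744, 0.131153)
  k4: at (x, y) = (0.292093, -1.143579), (dx/dtau, dy/dtau) = (0.154145, -0.458460); Gamma_xxx = 0.000000, Gamma_xxy = 0.000000, Gamma_xyy = -0.388044, Gamma_yxx = 0.000000, Gamma_yxy = 0.000000, Gamma_yyy = -0.591678; k4 = (0.154145, -0.458460, 0.081561, 0.124362)
  Y <- Y + (h/6)(k1 + 2k2 + 2k3 + k4): x = 0.2921, y = -1.1436, dx/dtau = 0.1541, dy/dtau = -0.4585

Answer: x = 0.2921, y = -1.1436, dx/dtau = 0.1541, dy/dtau = -0.4585


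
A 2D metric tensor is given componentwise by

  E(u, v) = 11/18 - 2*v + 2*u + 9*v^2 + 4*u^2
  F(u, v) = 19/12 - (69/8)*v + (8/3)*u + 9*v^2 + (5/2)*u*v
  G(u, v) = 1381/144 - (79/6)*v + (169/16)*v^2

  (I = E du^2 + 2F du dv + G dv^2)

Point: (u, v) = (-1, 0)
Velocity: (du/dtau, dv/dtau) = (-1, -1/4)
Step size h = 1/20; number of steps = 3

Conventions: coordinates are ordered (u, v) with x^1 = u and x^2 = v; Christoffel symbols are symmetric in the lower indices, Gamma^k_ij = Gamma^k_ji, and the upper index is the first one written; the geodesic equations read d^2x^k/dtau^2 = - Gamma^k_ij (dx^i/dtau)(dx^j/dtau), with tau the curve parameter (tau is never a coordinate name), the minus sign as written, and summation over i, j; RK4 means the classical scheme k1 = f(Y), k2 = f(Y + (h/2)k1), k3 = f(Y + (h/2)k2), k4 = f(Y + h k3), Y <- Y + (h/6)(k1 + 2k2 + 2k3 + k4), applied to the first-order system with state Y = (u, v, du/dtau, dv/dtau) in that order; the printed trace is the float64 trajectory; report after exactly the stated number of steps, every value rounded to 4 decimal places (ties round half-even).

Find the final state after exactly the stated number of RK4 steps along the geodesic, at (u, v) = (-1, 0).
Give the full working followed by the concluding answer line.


f(Y) = (du/dtau, dv/dtau, -Gamma^u_ij Y'^i Y'^j, -Gamma^v_ij Y'^i Y'^j) with the Gammas evaluated at the stage position; h = 0.050000; intermediate values shown to 6 dp
step 0: u = -1.0000, v = 0.0000, du/dtau = -1.0000, dv/dtau = -0.2500
step 1:
  k1: at (u, v) = (-1.000000, 0.000000), (du/dtau, dv/dtau) = (-1.000000, -0.250000); Gamma_uuu = -1.039004, Gamma_uuv = -0.401810, Gamma_uvv = -4.768953, Gamma_vuu = 0.264964, Gamma_vuv = -0.045389, Gamma_vvv = -1.225168; k1 = (-1.000000, -0.250000, 1.537969, -0.165696)
  k2: at (u, v) = (-1.025000, -0.006250), (du/dtau, dv/dtau) = (-0.961551, -0.254142); Gamma_uuu = -1.011386, Gamma_uuv = -0.397693, Gamma_uvv = -4.534070, Gamma_vuu = 0.270369, Gamma_vuv = -0.044392, Gamma_vvv = -1.193521; k2 = (-0.961551, -0.254142, 1.422325, -0.151194)
  k3: at (u, v) = (-1.024039, -0.006354), (du/dtau, dv/dtau) = (-0.964442, -0.253780); Gamma_uuu = -1.012333, Gamma_uuv = -0.398779, Gamma_uvv = -4.541274, Gamma_vuu = 0.270683, Gamma_vuv = -0.044353, Gamma_vvv = -1.192523; k3 = (-0.964442, -0.253780, 1.429304, -0.153261)
  k4: at (u, v) = (-1.048222, -0.012689), (du/dtau, dv/dtau) = (-0.928535, -0.257663); Gamma_uuu = -0.986856, Gamma_uuv = -0.395143, Gamma_uvv = -4.329806, Gamma_vuu = 0.276195, Gamma_vuv = -0.043234, Gamma_vvv = -1.162065; k4 = (-0.928535, -0.257663, 1.327376, -0.140291)
  Y <- Y + (h/6)(k1 + 2k2 + 2k3 + k4): u = -1.0482, v = -0.0127, du/dtau = -0.9286, dv/dtau = -0.2576
step 2:
  k1: at (u, v) = (-1.048171, -0.012696), (du/dtau, dv/dtau) = (-0.928595, -0.257624); Gamma_uuu = -0.986904, Gamma_uuv = -0.395202, Gamma_uvv = -4.330157, Gamma_vuu = 0.276213, Gamma_vuv = -0.043232, Gamma_vvv = -1.162005; k1 = (-0.928595, -0.257624, 1.327476, -0.140368)
  k2: at (u, v) = (-1.071386, -0.019136), (du/dtau, dv/dtau) = (-0.895408, -0.261133); Gamma_uuu = -0.963579, Gamma_uuv = -0.392242, Gamma_uvv = -4.140612, Gamma_vuu = 0.281873, Gamma_vuv = -0.041992, Gamma_vvv = -1.132432; k2 = (-0.895408, -0.261133, 1.238335, -0.129135)
  k3: at (u, v) = (-1.070556, -0.019224), (du/dtau, dv/dtau) = (-0.897637, -0.260853); Gamma_uuu = -0.964343, Gamma_uuv = -0.393105, Gamma_uvv = -4.146022, Gamma_vuu = 0.282128, Gamma_vuv = -0.041952, Gamma_vvv = -1.131623; k3 = (-0.897637, -0.260853, 1.243224, -0.130679)
  k4: at (u, v) = (-1.093053, -0.025739), (du/dtau, dv/dtau) = (-0.866434, -0.264158); Gamma_uuu = -0.942765, Gamma_uuv = -0.390494, Gamma_uvv = -3.973831, Gamma_vuu = 0.287829, Gamma_vuv = -0.040604, Gamma_vvv = -1.103131; k4 = (-0.866434, -0.264158, 1.163782, -0.120513)
  Y <- Y + (h/6)(k1 + 2k2 + 2k3 + k4): u = -1.0930, v = -0.0257, du/dtau = -0.8665, dv/dtau = -0.2641
step 3:
  k1: at (u, v) = (-1.093014, -0.025744), (du/dtau, dv/dtau) = (-0.866475, -0.264128); Gamma_uuu = -0.942800, Gamma_uuv = -0.390536, Gamma_uvv = -3.974067, Gamma_vuu = 0.287843, Gamma_vuv = -0.040602, Gamma_vvv = -1.103087; k1 = (-0.866475, -0.264128, 1.163837, -0.120566)
  k2: at (u, v) = (-1.114676, -0.032347), (du/dtau, dv/dtau) = (-0.837379, -0.267143); Gamma_uuu = -0.922968, Gamma_uuv = -0.388422, Gamma_uvv = -3.818219, Gamma_vuu = 0.293619, Gamma_vuv = -0.039147, Gamma_vvv = -1.075434; k2 = (-0.837379, -0.267143, 1.093456, -0.111624)
  k3: at (u, v) = (-1.113948, -0.032422), (du/dtau, dv/dtau) = (-0.839139, -0.266919); Gamma_uuu = -0.923599, Gamma_uuv = -0.389125, Gamma_uvv = -3.822407, Gamma_vuu = 0.293830, Gamma_vuv = -0.039105, Gamma_vvv = -1.074762; k3 = (-0.839139, -0.266919, 1.097000, -0.112812)
  k4: at (u, v) = (-1.134971, -0.039090), (du/dtau, dv/dtau) = (-0.811625, -0.269769); Gamma_uuu = -0.905208, Gamma_uuv = -0.387275, Gamma_uvv = -3.679766, Gamma_vuu = 0.299606, Gamma_vuv = -0.037554, Gamma_vvv = -1.048076; k4 = (-0.811625, -0.269769, 1.033678, -0.104642)
  Y <- Y + (h/6)(k1 + 2k2 + 2k3 + k4): u = -1.1349, v = -0.0391, du/dtau = -0.8117, dv/dtau = -0.2697

Answer: u = -1.1349, v = -0.0391, du/dtau = -0.8117, dv/dtau = -0.2697


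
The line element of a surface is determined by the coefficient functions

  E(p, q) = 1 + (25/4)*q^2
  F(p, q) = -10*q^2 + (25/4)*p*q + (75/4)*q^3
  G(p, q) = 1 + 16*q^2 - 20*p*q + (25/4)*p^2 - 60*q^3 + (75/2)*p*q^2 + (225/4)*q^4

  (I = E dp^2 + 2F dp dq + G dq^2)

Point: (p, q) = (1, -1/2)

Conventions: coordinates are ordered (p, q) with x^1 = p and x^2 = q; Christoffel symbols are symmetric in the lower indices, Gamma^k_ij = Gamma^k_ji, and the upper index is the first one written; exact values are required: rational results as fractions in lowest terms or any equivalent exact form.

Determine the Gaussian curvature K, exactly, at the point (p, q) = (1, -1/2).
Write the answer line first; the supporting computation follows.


Answer: K = -1024/305809

E = 41/16, F = -255/32, G = 2665/64, EG - F^2 = 2765/64 at the point
E_p = 0, E_q = -25/4, F_p = -25/8, F_q = 485/16, G_p = 255/8, G_q = -1173/8
E_qq = 25/2, F_pq = 25/4, G_pp = 25/2
Compute both Brioschi determinants and normalise by (EG - F^2)^2.
M1 = [[-E_qq/2 + F_pq - G_pp/2, E_p/2, F_p - E_q/2], [F_q - G_p/2, E, F], [G_q/2, F, G]] = [[-25/4, 0, 0], [115/8, 41/16, -255/32], [-1173/16, -255/32, 2665/64]]; det M1 = -69125/256
M2 = [[0, E_q/2, G_p/2], [E_q/2, E, F], [G_p/2, F, G]] = [[0, -25/8, 255/16], [-25/8, 41/16, -255/32], [255/16, -255/32, 2665/64]]; det M2 = -67525/256
det M1 - det M2 = -25/4; K = -25/4 / (2765/64)^2 = -1024/305809
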